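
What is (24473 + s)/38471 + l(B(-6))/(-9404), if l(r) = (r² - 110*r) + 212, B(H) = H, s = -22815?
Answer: -4834959/90445321 ≈ -0.053457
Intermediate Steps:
l(r) = 212 + r² - 110*r
(24473 + s)/38471 + l(B(-6))/(-9404) = (24473 - 22815)/38471 + (212 + (-6)² - 110*(-6))/(-9404) = 1658*(1/38471) + (212 + 36 + 660)*(-1/9404) = 1658/38471 + 908*(-1/9404) = 1658/38471 - 227/2351 = -4834959/90445321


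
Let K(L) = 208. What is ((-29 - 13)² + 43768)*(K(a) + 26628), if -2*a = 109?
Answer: 1221896752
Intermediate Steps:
a = -109/2 (a = -½*109 = -109/2 ≈ -54.500)
((-29 - 13)² + 43768)*(K(a) + 26628) = ((-29 - 13)² + 43768)*(208 + 26628) = ((-42)² + 43768)*26836 = (1764 + 43768)*26836 = 45532*26836 = 1221896752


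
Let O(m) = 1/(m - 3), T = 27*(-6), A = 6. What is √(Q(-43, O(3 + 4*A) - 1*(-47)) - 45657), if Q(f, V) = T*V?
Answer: 9*I*√2631/2 ≈ 230.82*I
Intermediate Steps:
T = -162
O(m) = 1/(-3 + m)
Q(f, V) = -162*V
√(Q(-43, O(3 + 4*A) - 1*(-47)) - 45657) = √(-162*(1/(-3 + (3 + 4*6)) - 1*(-47)) - 45657) = √(-162*(1/(-3 + (3 + 24)) + 47) - 45657) = √(-162*(1/(-3 + 27) + 47) - 45657) = √(-162*(1/24 + 47) - 45657) = √(-162*1129/24 - 45657) = √(-30483/4 - 45657) = √(-213111/4) = 9*I*√2631/2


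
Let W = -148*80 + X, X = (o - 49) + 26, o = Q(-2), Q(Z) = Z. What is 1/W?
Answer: -1/11865 ≈ -8.4282e-5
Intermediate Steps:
o = -2
X = -25 (X = (-2 - 49) + 26 = -51 + 26 = -25)
W = -11865 (W = -148*80 - 25 = -11840 - 25 = -11865)
1/W = 1/(-11865) = -1/11865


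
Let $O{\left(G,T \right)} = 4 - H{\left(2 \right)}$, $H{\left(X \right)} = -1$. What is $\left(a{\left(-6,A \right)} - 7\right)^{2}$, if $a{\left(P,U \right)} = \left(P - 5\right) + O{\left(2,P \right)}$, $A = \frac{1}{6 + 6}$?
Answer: $169$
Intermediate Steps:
$O{\left(G,T \right)} = 5$ ($O{\left(G,T \right)} = 4 - -1 = 4 + 1 = 5$)
$A = \frac{1}{12} \approx 0.083333$
$a{\left(P,U \right)} = P$ ($a{\left(P,U \right)} = \left(P - 5\right) + 5 = \left(-5 + P\right) + 5 = P$)
$\left(a{\left(-6,A \right)} - 7\right)^{2} = \left(-6 - 7\right)^{2} = \left(-13\right)^{2} = 169$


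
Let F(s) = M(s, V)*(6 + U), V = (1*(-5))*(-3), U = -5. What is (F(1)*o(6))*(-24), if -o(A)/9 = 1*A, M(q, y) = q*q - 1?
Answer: 0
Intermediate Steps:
V = 15 (V = -5*(-3) = 15)
M(q, y) = -1 + q² (M(q, y) = q² - 1 = -1 + q²)
F(s) = -1 + s² (F(s) = (-1 + s²)*(6 - 5) = (-1 + s²)*1 = -1 + s²)
o(A) = -9*A
(F(1)*o(6))*(-24) = ((-1 + 1²)*(-9*6))*(-24) = ((-1 + 1)*(-54))*(-24) = (0*(-54))*(-24) = 0*(-24) = 0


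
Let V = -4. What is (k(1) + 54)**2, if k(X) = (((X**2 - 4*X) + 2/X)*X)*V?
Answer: 3364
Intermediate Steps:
k(X) = -4*X*(X**2 - 4*X + 2/X) (k(X) = (((X**2 - 4*X) + 2/X)*X)*(-4) = ((X**2 - 4*X + 2/X)*X)*(-4) = (X*(X**2 - 4*X + 2/X))*(-4) = -4*X*(X**2 - 4*X + 2/X))
(k(1) + 54)**2 = ((-8 - 4*1**3 + 16*1**2) + 54)**2 = ((-8 - 4*1 + 16*1) + 54)**2 = ((-8 - 4 + 16) + 54)**2 = (4 + 54)**2 = 58**2 = 3364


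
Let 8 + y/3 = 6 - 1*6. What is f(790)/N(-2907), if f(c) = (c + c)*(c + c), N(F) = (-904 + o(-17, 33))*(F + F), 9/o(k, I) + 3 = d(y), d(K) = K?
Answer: 1248200/2628897 ≈ 0.47480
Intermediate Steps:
y = -24 (y = -24 + 3*(6 - 1*6) = -24 + 3*(6 - 6) = -24 + 3*0 = -24 + 0 = -24)
o(k, I) = -⅓ (o(k, I) = 9/(-3 - 24) = 9/(-27) = 9*(-1/27) = -⅓)
N(F) = -5426*F/3 (N(F) = (-904 - ⅓)*(F + F) = -5426*F/3)
f(c) = 4*c² (f(c) = (2*c)*(2*c) = 4*c²)
f(790)/N(-2907) = (4*790²)/((-5426/3*(-2907))) = (4*624100)/5257794 = 2496400*(1/5257794) = 1248200/2628897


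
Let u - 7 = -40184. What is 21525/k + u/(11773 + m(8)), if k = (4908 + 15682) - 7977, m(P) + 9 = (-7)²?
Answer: -252477676/148997369 ≈ -1.6945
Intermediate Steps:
u = -40177 (u = 7 - 40184 = -40177)
m(P) = 40 (m(P) = -9 + (-7)² = -9 + 49 = 40)
k = 12613 (k = 20590 - 7977 = 12613)
21525/k + u/(11773 + m(8)) = 21525/12613 - 40177/(11773 + 40) = 21525*(1/12613) - 40177/11813 = 21525/12613 - 40177*1/11813 = 21525/12613 - 40177/11813 = -252477676/148997369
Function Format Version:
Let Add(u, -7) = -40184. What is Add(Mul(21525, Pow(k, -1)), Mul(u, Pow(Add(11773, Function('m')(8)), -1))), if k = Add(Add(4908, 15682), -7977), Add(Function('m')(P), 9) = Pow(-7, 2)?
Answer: Rational(-252477676, 148997369) ≈ -1.6945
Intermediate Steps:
u = -40177 (u = Add(7, -40184) = -40177)
Function('m')(P) = 40 (Function('m')(P) = Add(-9, Pow(-7, 2)) = Add(-9, 49) = 40)
k = 12613 (k = Add(20590, -7977) = 12613)
Add(Mul(21525, Pow(k, -1)), Mul(u, Pow(Add(11773, Function('m')(8)), -1))) = Add(Mul(21525, Pow(12613, -1)), Mul(-40177, Pow(Add(11773, 40), -1))) = Add(Mul(21525, Rational(1, 12613)), Mul(-40177, Pow(11813, -1))) = Add(Rational(21525, 12613), Mul(-40177, Rational(1, 11813))) = Add(Rational(21525, 12613), Rational(-40177, 11813)) = Rational(-252477676, 148997369)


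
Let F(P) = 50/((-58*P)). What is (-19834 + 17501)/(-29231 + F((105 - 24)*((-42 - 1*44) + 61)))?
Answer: 5480217/68663618 ≈ 0.079813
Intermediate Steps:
F(P) = -25/(29*P) (F(P) = 50*(-1/(58*P)) = -25/(29*P))
(-19834 + 17501)/(-29231 + F((105 - 24)*((-42 - 1*44) + 61))) = (-19834 + 17501)/(-29231 - 25*1/((105 - 24)*((-42 - 1*44) + 61))/29) = -2333/(-29231 - 25*1/(81*((-42 - 44) + 61))/29) = -2333/(-29231 - 25*1/(81*(-86 + 61))/29) = -2333/(-29231 - 25/(29*(81*(-25)))) = -2333/(-29231 - 25/29/(-2025)) = -2333/(-29231 - 25/29*(-1/2025)) = -2333/(-29231 + 1/2349) = -2333/(-68663618/2349) = -2333*(-2349/68663618) = 5480217/68663618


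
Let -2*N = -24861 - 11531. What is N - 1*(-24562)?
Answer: 42758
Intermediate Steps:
N = 18196 (N = -(-24861 - 11531)/2 = -½*(-36392) = 18196)
N - 1*(-24562) = 18196 - 1*(-24562) = 18196 + 24562 = 42758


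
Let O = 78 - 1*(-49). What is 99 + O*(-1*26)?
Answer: -3203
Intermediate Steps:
O = 127 (O = 78 + 49 = 127)
99 + O*(-1*26) = 99 + 127*(-1*26) = 99 + 127*(-26) = 99 - 3302 = -3203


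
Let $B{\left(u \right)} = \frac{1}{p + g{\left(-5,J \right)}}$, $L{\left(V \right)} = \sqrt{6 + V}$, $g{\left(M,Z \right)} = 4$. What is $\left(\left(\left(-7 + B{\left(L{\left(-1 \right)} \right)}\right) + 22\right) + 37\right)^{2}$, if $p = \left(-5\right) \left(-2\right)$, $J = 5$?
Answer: $\frac{531441}{196} \approx 2711.4$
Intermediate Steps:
$p = 10$
$B{\left(u \right)} = \frac{1}{14}$ ($B{\left(u \right)} = \frac{1}{10 + 4} = \frac{1}{14}$)
$\left(\left(\left(-7 + B{\left(L{\left(-1 \right)} \right)}\right) + 22\right) + 37\right)^{2} = \left(\left(\left(-7 + \frac{1}{14}\right) + 22\right) + 37\right)^{2} = \left(\left(- \frac{97}{14} + 22\right) + 37\right)^{2} = \left(\frac{211}{14} + 37\right)^{2} = \left(\frac{729}{14}\right)^{2} = \frac{531441}{196}$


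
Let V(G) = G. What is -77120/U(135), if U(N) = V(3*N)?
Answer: -15424/81 ≈ -190.42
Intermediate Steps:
U(N) = 3*N
-77120/U(135) = -77120/(3*135) = -77120/405 = -77120*1/405 = -15424/81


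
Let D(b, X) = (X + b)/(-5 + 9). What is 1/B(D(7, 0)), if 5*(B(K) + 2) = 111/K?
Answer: 35/374 ≈ 0.093583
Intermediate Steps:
D(b, X) = X/4 + b/4 (D(b, X) = (X + b)/4 = (X + b)*(1/4) = X/4 + b/4)
B(K) = -2 + 111/(5*K) (B(K) = -2 + (111/K)/5 = -2 + 111/(5*K))
1/B(D(7, 0)) = 1/(-2 + 111/(5*((1/4)*0 + (1/4)*7))) = 1/(-2 + 111/(5*(0 + 7/4))) = 1/(-2 + 111/(5*(7/4))) = 1/(-2 + (111/5)*(4/7)) = 1/(-2 + 444/35) = 1/(374/35) = 35/374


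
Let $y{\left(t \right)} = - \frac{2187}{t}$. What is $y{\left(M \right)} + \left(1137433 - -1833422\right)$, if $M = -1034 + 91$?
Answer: $\frac{2801518452}{943} \approx 2.9709 \cdot 10^{6}$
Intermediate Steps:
$M = -943$
$y{\left(M \right)} + \left(1137433 - -1833422\right) = - \frac{2187}{-943} + \left(1137433 - -1833422\right) = \left(-2187\right) \left(- \frac{1}{943}\right) + \left(1137433 + 1833422\right) = \frac{2187}{943} + 2970855 = \frac{2801518452}{943}$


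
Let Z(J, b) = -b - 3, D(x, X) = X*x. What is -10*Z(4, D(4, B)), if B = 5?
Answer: 230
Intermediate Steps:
Z(J, b) = -3 - b
-10*Z(4, D(4, B)) = -10*(-3 - 5*4) = -10*(-3 - 1*20) = -10*(-3 - 20) = -10*(-23) = 230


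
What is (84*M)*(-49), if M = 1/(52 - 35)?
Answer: -4116/17 ≈ -242.12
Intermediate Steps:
M = 1/17 ≈ 0.058824
(84*M)*(-49) = (84*(1/17))*(-49) = (84/17)*(-49) = -4116/17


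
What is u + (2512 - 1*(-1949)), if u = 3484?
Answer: 7945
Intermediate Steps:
u + (2512 - 1*(-1949)) = 3484 + (2512 - 1*(-1949)) = 3484 + (2512 + 1949) = 3484 + 4461 = 7945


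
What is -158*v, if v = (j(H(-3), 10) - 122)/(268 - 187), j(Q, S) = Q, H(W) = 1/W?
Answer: 57986/243 ≈ 238.63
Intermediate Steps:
v = -367/243 (v = (1/(-3) - 122)/(268 - 187) = (-⅓ - 122)/81 = -367/3*1/81 = -367/243 ≈ -1.5103)
-158*v = -158*(-367/243) = 57986/243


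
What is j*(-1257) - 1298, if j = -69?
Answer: 85435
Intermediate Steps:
j*(-1257) - 1298 = -69*(-1257) - 1298 = 86733 - 1298 = 85435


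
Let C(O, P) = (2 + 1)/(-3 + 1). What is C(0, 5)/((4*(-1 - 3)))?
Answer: 3/32 ≈ 0.093750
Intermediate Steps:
C(O, P) = -3/2 (C(O, P) = 3/(-2) = 3*(-½) = -3/2)
C(0, 5)/((4*(-1 - 3))) = -3*1/(4*(-1 - 3))/2 = -3/(2*(4*(-4))) = -3/2/(-16) = -3/2*(-1/16) = 3/32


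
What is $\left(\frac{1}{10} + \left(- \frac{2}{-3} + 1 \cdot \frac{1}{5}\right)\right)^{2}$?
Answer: $\frac{841}{900} \approx 0.93444$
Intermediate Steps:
$\left(\frac{1}{10} + \left(- \frac{2}{-3} + 1 \cdot \frac{1}{5}\right)\right)^{2} = \left(\frac{1}{10} + \left(\left(-2\right) \left(- \frac{1}{3}\right) + 1 \cdot \frac{1}{5}\right)\right)^{2} = \left(\frac{1}{10} + \left(\frac{2}{3} + \frac{1}{5}\right)\right)^{2} = \left(\frac{1}{10} + \frac{13}{15}\right)^{2} = \left(\frac{29}{30}\right)^{2} = \frac{841}{900}$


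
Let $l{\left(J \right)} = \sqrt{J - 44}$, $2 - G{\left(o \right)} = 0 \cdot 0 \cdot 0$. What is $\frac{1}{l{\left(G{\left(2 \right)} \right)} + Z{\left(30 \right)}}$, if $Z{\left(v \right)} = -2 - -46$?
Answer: $\frac{22}{989} - \frac{i \sqrt{42}}{1978} \approx 0.022245 - 0.0032764 i$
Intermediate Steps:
$G{\left(o \right)} = 2$ ($G{\left(o \right)} = 2 - 0 \cdot 0 \cdot 0 = 2 - 0 \cdot 0 = 2 - 0 = 2 + 0 = 2$)
$l{\left(J \right)} = \sqrt{-44 + J}$
$Z{\left(v \right)} = 44$ ($Z{\left(v \right)} = -2 + 46 = 44$)
$\frac{1}{l{\left(G{\left(2 \right)} \right)} + Z{\left(30 \right)}} = \frac{1}{\sqrt{-44 + 2} + 44} = \frac{1}{\sqrt{-42} + 44} = \frac{1}{i \sqrt{42} + 44} = \frac{1}{44 + i \sqrt{42}}$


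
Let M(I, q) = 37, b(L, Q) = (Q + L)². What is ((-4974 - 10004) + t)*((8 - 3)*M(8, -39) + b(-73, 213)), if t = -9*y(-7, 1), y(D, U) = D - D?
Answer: -296339730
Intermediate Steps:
b(L, Q) = (L + Q)²
y(D, U) = 0
t = 0 (t = -9*0 = 0)
((-4974 - 10004) + t)*((8 - 3)*M(8, -39) + b(-73, 213)) = ((-4974 - 10004) + 0)*((8 - 3)*37 + (-73 + 213)²) = (-14978 + 0)*(5*37 + 140²) = -14978*(185 + 19600) = -14978*19785 = -296339730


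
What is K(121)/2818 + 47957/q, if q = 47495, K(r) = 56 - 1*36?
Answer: 9720909/9560065 ≈ 1.0168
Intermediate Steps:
K(r) = 20 (K(r) = 56 - 36 = 20)
K(121)/2818 + 47957/q = 20/2818 + 47957/47495 = 20*(1/2818) + 47957*(1/47495) = 10/1409 + 6851/6785 = 9720909/9560065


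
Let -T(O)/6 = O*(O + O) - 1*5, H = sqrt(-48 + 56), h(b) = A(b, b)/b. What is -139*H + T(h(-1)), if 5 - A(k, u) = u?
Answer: -402 - 278*sqrt(2) ≈ -795.15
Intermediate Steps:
A(k, u) = 5 - u
h(b) = (5 - b)/b
H = 2*sqrt(2) (H = sqrt(8) = 2*sqrt(2) ≈ 2.8284)
T(O) = 30 - 12*O**2 (T(O) = -6*(O*(O + O) - 1*5) = -6*(O*(2*O) - 5) = -6*(2*O**2 - 5) = -6*(-5 + 2*O**2) = 30 - 12*O**2)
-139*H + T(h(-1)) = -278*sqrt(2) + (30 - 12*(5 - 1*(-1))**2) = -278*sqrt(2) + (30 - 12*(5 + 1)**2) = -278*sqrt(2) + (30 - 12*(-1*6)**2) = -278*sqrt(2) + (30 - 12*(-6)**2) = -278*sqrt(2) + (30 - 12*36) = -278*sqrt(2) + (30 - 432) = -278*sqrt(2) - 402 = -402 - 278*sqrt(2)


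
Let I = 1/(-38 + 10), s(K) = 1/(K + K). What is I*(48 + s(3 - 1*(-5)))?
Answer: -769/448 ≈ -1.7165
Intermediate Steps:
s(K) = 1/(2*K)
I = -1/28 (I = 1/(-28) = -1/28 ≈ -0.035714)
I*(48 + s(3 - 1*(-5))) = -(48 + 1/(2*(3 - 1*(-5))))/28 = -(48 + 1/(2*(3 + 5)))/28 = -(48 + (½)/8)/28 = -(48 + (½)*(⅛))/28 = -(48 + 1/16)/28 = -1/28*769/16 = -769/448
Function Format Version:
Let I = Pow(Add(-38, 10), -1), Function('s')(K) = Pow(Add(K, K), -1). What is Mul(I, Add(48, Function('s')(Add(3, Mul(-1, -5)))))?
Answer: Rational(-769, 448) ≈ -1.7165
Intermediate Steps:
Function('s')(K) = Mul(Rational(1, 2), Pow(K, -1)) (Function('s')(K) = Pow(Mul(2, K), -1) = Mul(Rational(1, 2), Pow(K, -1)))
I = Rational(-1, 28) (I = Pow(-28, -1) = Rational(-1, 28) ≈ -0.035714)
Mul(I, Add(48, Function('s')(Add(3, Mul(-1, -5))))) = Mul(Rational(-1, 28), Add(48, Mul(Rational(1, 2), Pow(Add(3, Mul(-1, -5)), -1)))) = Mul(Rational(-1, 28), Add(48, Mul(Rational(1, 2), Pow(Add(3, 5), -1)))) = Mul(Rational(-1, 28), Add(48, Mul(Rational(1, 2), Pow(8, -1)))) = Mul(Rational(-1, 28), Add(48, Mul(Rational(1, 2), Rational(1, 8)))) = Mul(Rational(-1, 28), Add(48, Rational(1, 16))) = Mul(Rational(-1, 28), Rational(769, 16)) = Rational(-769, 448)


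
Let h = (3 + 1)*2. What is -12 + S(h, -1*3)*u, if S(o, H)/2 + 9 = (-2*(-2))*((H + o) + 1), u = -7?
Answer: -222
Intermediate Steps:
h = 8 (h = 4*2 = 8)
S(o, H) = -10 + 8*H + 8*o (S(o, H) = -18 + 2*((-2*(-2))*((H + o) + 1)) = -18 + 2*(4*(1 + H + o)) = -18 + 2*(4 + 4*H + 4*o) = -18 + (8 + 8*H + 8*o) = -10 + 8*H + 8*o)
-12 + S(h, -1*3)*u = -12 + (-10 + 8*(-1*3) + 8*8)*(-7) = -12 + (-10 + 8*(-3) + 64)*(-7) = -12 + (-10 - 24 + 64)*(-7) = -12 + 30*(-7) = -12 - 210 = -222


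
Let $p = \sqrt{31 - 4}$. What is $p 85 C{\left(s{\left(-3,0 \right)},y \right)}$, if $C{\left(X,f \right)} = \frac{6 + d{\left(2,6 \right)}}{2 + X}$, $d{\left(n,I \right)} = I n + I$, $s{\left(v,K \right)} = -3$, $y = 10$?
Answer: $- 6120 \sqrt{3} \approx -10600.0$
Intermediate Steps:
$d{\left(n,I \right)} = I + I n$
$p = 3 \sqrt{3}$ ($p = \sqrt{27} = 3 \sqrt{3} \approx 5.1962$)
$C{\left(X,f \right)} = \frac{24}{2 + X}$ ($C{\left(X,f \right)} = \frac{6 + 6 \left(1 + 2\right)}{2 + X} = \frac{6 + 6 \cdot 3}{2 + X} = \frac{6 + 18}{2 + X} = \frac{24}{2 + X}$)
$p 85 C{\left(s{\left(-3,0 \right)},y \right)} = 3 \sqrt{3} \cdot 85 \frac{24}{2 - 3} = 255 \sqrt{3} \frac{24}{-1} = 255 \sqrt{3} \cdot 24 \left(-1\right) = 255 \sqrt{3} \left(-24\right) = - 6120 \sqrt{3}$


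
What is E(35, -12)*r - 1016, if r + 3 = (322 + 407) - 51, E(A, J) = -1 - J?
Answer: 6409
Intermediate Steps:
r = 675 (r = -3 + ((322 + 407) - 51) = -3 + (729 - 51) = -3 + 678 = 675)
E(35, -12)*r - 1016 = (-1 - 1*(-12))*675 - 1016 = (-1 + 12)*675 - 1016 = 11*675 - 1016 = 7425 - 1016 = 6409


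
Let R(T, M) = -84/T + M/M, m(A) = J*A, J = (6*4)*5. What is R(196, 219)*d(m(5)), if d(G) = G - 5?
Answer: 340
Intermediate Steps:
J = 120 (J = 24*5 = 120)
m(A) = 120*A
d(G) = -5 + G
R(T, M) = 1 - 84/T (R(T, M) = -84/T + 1 = 1 - 84/T)
R(196, 219)*d(m(5)) = ((-84 + 196)/196)*(-5 + 120*5) = ((1/196)*112)*(-5 + 600) = (4/7)*595 = 340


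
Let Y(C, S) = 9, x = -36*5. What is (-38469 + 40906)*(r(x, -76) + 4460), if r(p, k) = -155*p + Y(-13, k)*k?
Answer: 77194412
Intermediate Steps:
x = -180
r(p, k) = -155*p + 9*k
(-38469 + 40906)*(r(x, -76) + 4460) = (-38469 + 40906)*((-155*(-180) + 9*(-76)) + 4460) = 2437*((27900 - 684) + 4460) = 2437*(27216 + 4460) = 2437*31676 = 77194412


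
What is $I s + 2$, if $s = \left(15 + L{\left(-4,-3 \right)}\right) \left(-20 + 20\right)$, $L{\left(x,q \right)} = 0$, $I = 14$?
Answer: $2$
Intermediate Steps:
$s = 0$ ($s = \left(15 + 0\right) \left(-20 + 20\right) = 15 \cdot 0 = 0$)
$I s + 2 = 14 \cdot 0 + 2 = 0 + 2 = 2$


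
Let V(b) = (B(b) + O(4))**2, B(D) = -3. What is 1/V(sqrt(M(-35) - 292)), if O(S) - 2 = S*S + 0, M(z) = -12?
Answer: 1/225 ≈ 0.0044444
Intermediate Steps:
O(S) = 2 + S**2 (O(S) = 2 + (S*S + 0) = 2 + (S**2 + 0) = 2 + S**2)
V(b) = 225 (V(b) = (-3 + (2 + 4**2))**2 = (-3 + (2 + 16))**2 = (-3 + 18)**2 = 15**2 = 225)
1/V(sqrt(M(-35) - 292)) = 1/225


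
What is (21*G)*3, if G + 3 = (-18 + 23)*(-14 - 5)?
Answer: -6174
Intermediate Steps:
G = -98 (G = -3 + (-18 + 23)*(-14 - 5) = -3 + 5*(-19) = -3 - 95 = -98)
(21*G)*3 = (21*(-98))*3 = -2058*3 = -6174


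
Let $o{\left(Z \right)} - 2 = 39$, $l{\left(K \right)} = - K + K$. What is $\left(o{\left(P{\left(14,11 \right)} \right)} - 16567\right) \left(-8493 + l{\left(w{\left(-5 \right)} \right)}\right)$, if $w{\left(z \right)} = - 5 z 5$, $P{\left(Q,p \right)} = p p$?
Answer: $140355318$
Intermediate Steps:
$P{\left(Q,p \right)} = p^{2}$
$w{\left(z \right)} = - 25 z$
$l{\left(K \right)} = 0$
$o{\left(Z \right)} = 41$ ($o{\left(Z \right)} = 2 + 39 = 41$)
$\left(o{\left(P{\left(14,11 \right)} \right)} - 16567\right) \left(-8493 + l{\left(w{\left(-5 \right)} \right)}\right) = \left(41 - 16567\right) \left(-8493 + 0\right) = \left(-16526\right) \left(-8493\right) = 140355318$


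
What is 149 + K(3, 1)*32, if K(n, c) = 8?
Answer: 405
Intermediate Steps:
149 + K(3, 1)*32 = 149 + 8*32 = 149 + 256 = 405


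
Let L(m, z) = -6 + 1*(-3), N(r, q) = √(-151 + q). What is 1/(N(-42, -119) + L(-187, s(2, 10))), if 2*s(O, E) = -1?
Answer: -1/39 - I*√30/117 ≈ -0.025641 - 0.046814*I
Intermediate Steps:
s(O, E) = -½ (s(O, E) = (½)*(-1) = -½)
L(m, z) = -9 (L(m, z) = -6 - 3 = -9)
1/(N(-42, -119) + L(-187, s(2, 10))) = 1/(√(-151 - 119) - 9) = 1/(√(-270) - 9) = 1/(3*I*√30 - 9) = 1/(-9 + 3*I*√30)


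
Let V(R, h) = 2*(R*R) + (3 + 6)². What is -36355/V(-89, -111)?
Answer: -36355/15923 ≈ -2.2832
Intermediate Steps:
V(R, h) = 81 + 2*R² (V(R, h) = 2*R² + 9² = 2*R² + 81 = 81 + 2*R²)
-36355/V(-89, -111) = -36355/(81 + 2*(-89)²) = -36355/(81 + 2*7921) = -36355/(81 + 15842) = -36355/15923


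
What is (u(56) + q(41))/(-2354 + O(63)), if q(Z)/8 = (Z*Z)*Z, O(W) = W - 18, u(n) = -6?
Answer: -551362/2309 ≈ -238.79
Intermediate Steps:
O(W) = -18 + W
q(Z) = 8*Z³ (q(Z) = 8*((Z*Z)*Z) = 8*(Z²*Z) = 8*Z³)
(u(56) + q(41))/(-2354 + O(63)) = (-6 + 8*41³)/(-2354 + (-18 + 63)) = (-6 + 8*68921)/(-2354 + 45) = (-6 + 551368)/(-2309) = 551362*(-1/2309) = -551362/2309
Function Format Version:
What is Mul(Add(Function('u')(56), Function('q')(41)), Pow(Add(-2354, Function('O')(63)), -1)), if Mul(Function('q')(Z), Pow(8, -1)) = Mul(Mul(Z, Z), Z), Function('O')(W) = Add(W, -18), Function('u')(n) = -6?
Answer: Rational(-551362, 2309) ≈ -238.79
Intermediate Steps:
Function('O')(W) = Add(-18, W)
Function('q')(Z) = Mul(8, Pow(Z, 3)) (Function('q')(Z) = Mul(8, Mul(Mul(Z, Z), Z)) = Mul(8, Mul(Pow(Z, 2), Z)) = Mul(8, Pow(Z, 3)))
Mul(Add(Function('u')(56), Function('q')(41)), Pow(Add(-2354, Function('O')(63)), -1)) = Mul(Add(-6, Mul(8, Pow(41, 3))), Pow(Add(-2354, Add(-18, 63)), -1)) = Mul(Add(-6, Mul(8, 68921)), Pow(Add(-2354, 45), -1)) = Mul(Add(-6, 551368), Pow(-2309, -1)) = Mul(551362, Rational(-1, 2309)) = Rational(-551362, 2309)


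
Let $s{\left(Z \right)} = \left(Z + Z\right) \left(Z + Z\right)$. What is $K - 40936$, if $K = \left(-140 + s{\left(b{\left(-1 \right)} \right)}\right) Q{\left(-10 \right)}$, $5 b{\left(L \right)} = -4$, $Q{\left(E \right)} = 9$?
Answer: $- \frac{1054324}{25} \approx -42173.0$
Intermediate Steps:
$b{\left(L \right)} = - \frac{4}{5}$ ($b{\left(L \right)} = \frac{1}{5} \left(-4\right) = - \frac{4}{5}$)
$s{\left(Z \right)} = 4 Z^{2}$ ($s{\left(Z \right)} = 2 Z 2 Z = 4 Z^{2}$)
$K = - \frac{30924}{25}$ ($K = \left(-140 + 4 \left(- \frac{4}{5}\right)^{2}\right) 9 = \left(-140 + 4 \cdot \frac{16}{25}\right) 9 = \left(-140 + \frac{64}{25}\right) 9 = \left(- \frac{3436}{25}\right) 9 = - \frac{30924}{25} \approx -1237.0$)
$K - 40936 = - \frac{30924}{25} - 40936 = - \frac{1054324}{25}$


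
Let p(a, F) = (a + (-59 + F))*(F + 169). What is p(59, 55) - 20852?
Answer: -8532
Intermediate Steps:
p(a, F) = (169 + F)*(-59 + F + a) (p(a, F) = (-59 + F + a)*(169 + F) = (169 + F)*(-59 + F + a))
p(59, 55) - 20852 = (-9971 + 55² + 110*55 + 169*59 + 55*59) - 20852 = (-9971 + 3025 + 6050 + 9971 + 3245) - 20852 = 12320 - 20852 = -8532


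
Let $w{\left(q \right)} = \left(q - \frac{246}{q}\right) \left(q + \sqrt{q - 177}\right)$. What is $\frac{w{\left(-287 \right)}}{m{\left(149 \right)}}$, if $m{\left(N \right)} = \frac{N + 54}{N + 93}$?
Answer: $\frac{19873766}{203} - \frac{1938904 i \sqrt{29}}{1421} \approx 97900.0 - 7347.9 i$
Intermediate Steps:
$m{\left(N \right)} = \frac{54 + N}{93 + N}$
$w{\left(q \right)} = \left(q + \sqrt{-177 + q}\right) \left(q - \frac{246}{q}\right)$ ($w{\left(q \right)} = \left(q - \frac{246}{q}\right) \left(q + \sqrt{-177 + q}\right) = \left(q + \sqrt{-177 + q}\right) \left(q - \frac{246}{q}\right)$)
$\frac{w{\left(-287 \right)}}{m{\left(149 \right)}} = \frac{-246 + \left(-287\right)^{2} - 287 \sqrt{-177 - 287} - \frac{246 \sqrt{-177 - 287}}{-287}}{\frac{1}{93 + 149} \left(54 + 149\right)} = \frac{-246 + 82369 - 287 \sqrt{-464} - - \frac{6 \sqrt{-464}}{7}}{\frac{1}{242} \cdot 203} = \frac{-246 + 82369 - 287 \cdot 4 i \sqrt{29} - - \frac{6 \cdot 4 i \sqrt{29}}{7}}{\frac{1}{242} \cdot 203} = \frac{-246 + 82369 - 1148 i \sqrt{29} + \frac{24 i \sqrt{29}}{7}}{\frac{203}{242}} = \left(82123 - \frac{8012 i \sqrt{29}}{7}\right) \frac{242}{203} = \frac{19873766}{203} - \frac{1938904 i \sqrt{29}}{1421}$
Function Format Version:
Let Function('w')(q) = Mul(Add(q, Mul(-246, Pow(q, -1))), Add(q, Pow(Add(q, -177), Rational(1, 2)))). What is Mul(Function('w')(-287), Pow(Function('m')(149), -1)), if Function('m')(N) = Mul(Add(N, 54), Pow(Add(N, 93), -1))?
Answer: Add(Rational(19873766, 203), Mul(Rational(-1938904, 1421), I, Pow(29, Rational(1, 2)))) ≈ Add(97900., Mul(-7347.9, I))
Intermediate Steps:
Function('m')(N) = Mul(Pow(Add(93, N), -1), Add(54, N)) (Function('m')(N) = Mul(Add(54, N), Pow(Add(93, N), -1)) = Mul(Pow(Add(93, N), -1), Add(54, N)))
Function('w')(q) = Mul(Add(q, Pow(Add(-177, q), Rational(1, 2))), Add(q, Mul(-246, Pow(q, -1)))) (Function('w')(q) = Mul(Add(q, Mul(-246, Pow(q, -1))), Add(q, Pow(Add(-177, q), Rational(1, 2)))) = Mul(Add(q, Pow(Add(-177, q), Rational(1, 2))), Add(q, Mul(-246, Pow(q, -1)))))
Mul(Function('w')(-287), Pow(Function('m')(149), -1)) = Mul(Add(-246, Pow(-287, 2), Mul(-287, Pow(Add(-177, -287), Rational(1, 2))), Mul(-246, Pow(-287, -1), Pow(Add(-177, -287), Rational(1, 2)))), Pow(Mul(Pow(Add(93, 149), -1), Add(54, 149)), -1)) = Mul(Add(-246, 82369, Mul(-287, Pow(-464, Rational(1, 2))), Mul(-246, Rational(-1, 287), Pow(-464, Rational(1, 2)))), Pow(Mul(Pow(242, -1), 203), -1)) = Mul(Add(-246, 82369, Mul(-287, Mul(4, I, Pow(29, Rational(1, 2)))), Mul(-246, Rational(-1, 287), Mul(4, I, Pow(29, Rational(1, 2))))), Pow(Mul(Rational(1, 242), 203), -1)) = Mul(Add(-246, 82369, Mul(-1148, I, Pow(29, Rational(1, 2))), Mul(Rational(24, 7), I, Pow(29, Rational(1, 2)))), Pow(Rational(203, 242), -1)) = Mul(Add(82123, Mul(Rational(-8012, 7), I, Pow(29, Rational(1, 2)))), Rational(242, 203)) = Add(Rational(19873766, 203), Mul(Rational(-1938904, 1421), I, Pow(29, Rational(1, 2))))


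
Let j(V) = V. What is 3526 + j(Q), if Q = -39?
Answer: 3487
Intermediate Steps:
3526 + j(Q) = 3526 - 39 = 3487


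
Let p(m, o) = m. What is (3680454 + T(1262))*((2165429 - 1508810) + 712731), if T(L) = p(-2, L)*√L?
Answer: 5039829684900 - 2738700*√1262 ≈ 5.0397e+12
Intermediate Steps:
T(L) = -2*√L
(3680454 + T(1262))*((2165429 - 1508810) + 712731) = (3680454 - 2*√1262)*((2165429 - 1508810) + 712731) = (3680454 - 2*√1262)*(656619 + 712731) = (3680454 - 2*√1262)*1369350 = 5039829684900 - 2738700*√1262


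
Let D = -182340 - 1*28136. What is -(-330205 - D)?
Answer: 119729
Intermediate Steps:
D = -210476 (D = -182340 - 28136 = -210476)
-(-330205 - D) = -(-330205 - 1*(-210476)) = -(-330205 + 210476) = -1*(-119729) = 119729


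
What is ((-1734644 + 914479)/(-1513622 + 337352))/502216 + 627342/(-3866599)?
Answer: -612551825721601/3775472620145616 ≈ -0.16225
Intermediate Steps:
((-1734644 + 914479)/(-1513622 + 337352))/502216 + 627342/(-3866599) = -820165/(-1176270)*(1/502216) + 627342*(-1/3866599) = -820165*(-1/1176270)*(1/502216) - 627342/3866599 = (164033/235254)*(1/502216) - 627342/3866599 = 164033/118148322864 - 627342/3866599 = -612551825721601/3775472620145616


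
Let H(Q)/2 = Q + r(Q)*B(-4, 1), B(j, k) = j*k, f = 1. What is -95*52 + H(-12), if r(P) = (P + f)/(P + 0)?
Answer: -14914/3 ≈ -4971.3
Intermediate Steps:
r(P) = (1 + P)/P (r(P) = (P + 1)/(P + 0) = (1 + P)/P)
H(Q) = 2*Q - 8*(1 + Q)/Q (H(Q) = 2*(Q + ((1 + Q)/Q)*(-4*1)) = 2*(Q + ((1 + Q)/Q)*(-4)) = 2*(Q - 4*(1 + Q)/Q) = 2*Q - 8*(1 + Q)/Q)
-95*52 + H(-12) = -95*52 + (-8 - 8/(-12) + 2*(-12)) = -4940 + (-8 - 8*(-1/12) - 24) = -4940 + (-8 + ⅔ - 24) = -4940 - 94/3 = -14914/3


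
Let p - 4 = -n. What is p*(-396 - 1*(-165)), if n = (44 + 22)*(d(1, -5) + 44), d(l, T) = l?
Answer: 685146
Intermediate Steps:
n = 2970 (n = (44 + 22)*(1 + 44) = 66*45 = 2970)
p = -2966 (p = 4 - 1*2970 = 4 - 2970 = -2966)
p*(-396 - 1*(-165)) = -2966*(-396 - 1*(-165)) = -2966*(-396 + 165) = -2966*(-231) = 685146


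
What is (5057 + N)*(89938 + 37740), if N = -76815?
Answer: -9161917924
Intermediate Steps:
(5057 + N)*(89938 + 37740) = (5057 - 76815)*(89938 + 37740) = -71758*127678 = -9161917924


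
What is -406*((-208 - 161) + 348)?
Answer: 8526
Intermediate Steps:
-406*((-208 - 161) + 348) = -406*(-369 + 348) = -406*(-21) = 8526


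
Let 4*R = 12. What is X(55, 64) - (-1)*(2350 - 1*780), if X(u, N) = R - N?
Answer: 1509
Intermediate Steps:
R = 3 (R = (¼)*12 = 3)
X(u, N) = 3 - N
X(55, 64) - (-1)*(2350 - 1*780) = (3 - 1*64) - (-1)*(2350 - 1*780) = (3 - 64) - (-1)*(2350 - 780) = -61 - (-1)*1570 = -61 - 1*(-1570) = -61 + 1570 = 1509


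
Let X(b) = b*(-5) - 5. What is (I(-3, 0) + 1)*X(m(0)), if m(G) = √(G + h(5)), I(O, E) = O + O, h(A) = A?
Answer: 25 + 25*√5 ≈ 80.902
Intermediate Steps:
I(O, E) = 2*O
m(G) = √(5 + G) (m(G) = √(G + 5) = √(5 + G))
X(b) = -5 - 5*b (X(b) = -5*b - 5 = -5 - 5*b)
(I(-3, 0) + 1)*X(m(0)) = (2*(-3) + 1)*(-5 - 5*√(5 + 0)) = (-6 + 1)*(-5 - 5*√5) = -5*(-5 - 5*√5) = 25 + 25*√5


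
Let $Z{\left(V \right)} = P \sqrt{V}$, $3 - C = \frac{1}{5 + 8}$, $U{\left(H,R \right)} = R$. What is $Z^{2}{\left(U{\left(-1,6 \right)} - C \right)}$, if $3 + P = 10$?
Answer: $\frac{1960}{13} \approx 150.77$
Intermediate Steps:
$C = \frac{38}{13}$ ($C = 3 - \frac{1}{5 + 8} = 3 - \frac{1}{13} = \frac{38}{13} \approx 2.9231$)
$P = 7$ ($P = -3 + 10 = 7$)
$Z{\left(V \right)} = 7 \sqrt{V}$
$Z^{2}{\left(U{\left(-1,6 \right)} - C \right)} = \left(7 \sqrt{6 - \frac{38}{13}}\right)^{2} = \left(7 \sqrt{\frac{40}{13}}\right)^{2} = \left(7 \frac{2 \sqrt{130}}{13}\right)^{2} = \left(\frac{14 \sqrt{130}}{13}\right)^{2} = \frac{1960}{13}$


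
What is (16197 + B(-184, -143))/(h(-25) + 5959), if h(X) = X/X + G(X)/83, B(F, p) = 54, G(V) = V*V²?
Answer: 449611/159685 ≈ 2.8156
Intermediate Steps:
G(V) = V³
h(X) = 1 + X³/83 (h(X) = X/X + X³/83 = 1 + X³*(1/83) = 1 + X³/83)
(16197 + B(-184, -143))/(h(-25) + 5959) = (16197 + 54)/((1 + (1/83)*(-25)³) + 5959) = 16251/((1 + (1/83)*(-15625)) + 5959) = 16251/((1 - 15625/83) + 5959) = 16251/(-15542/83 + 5959) = 16251/(479055/83) = 16251*(83/479055) = 449611/159685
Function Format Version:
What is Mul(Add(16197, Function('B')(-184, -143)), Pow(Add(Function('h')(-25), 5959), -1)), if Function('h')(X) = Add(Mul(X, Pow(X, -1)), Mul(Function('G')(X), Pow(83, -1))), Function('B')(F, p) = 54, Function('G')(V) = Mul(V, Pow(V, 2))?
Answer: Rational(449611, 159685) ≈ 2.8156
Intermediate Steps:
Function('G')(V) = Pow(V, 3)
Function('h')(X) = Add(1, Mul(Rational(1, 83), Pow(X, 3))) (Function('h')(X) = Add(Mul(X, Pow(X, -1)), Mul(Pow(X, 3), Pow(83, -1))) = Add(1, Mul(Pow(X, 3), Rational(1, 83))) = Add(1, Mul(Rational(1, 83), Pow(X, 3))))
Mul(Add(16197, Function('B')(-184, -143)), Pow(Add(Function('h')(-25), 5959), -1)) = Mul(Add(16197, 54), Pow(Add(Add(1, Mul(Rational(1, 83), Pow(-25, 3))), 5959), -1)) = Mul(16251, Pow(Add(Add(1, Mul(Rational(1, 83), -15625)), 5959), -1)) = Mul(16251, Pow(Add(Add(1, Rational(-15625, 83)), 5959), -1)) = Mul(16251, Pow(Add(Rational(-15542, 83), 5959), -1)) = Mul(16251, Pow(Rational(479055, 83), -1)) = Mul(16251, Rational(83, 479055)) = Rational(449611, 159685)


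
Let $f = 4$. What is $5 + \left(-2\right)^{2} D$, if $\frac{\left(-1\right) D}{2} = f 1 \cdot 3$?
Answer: $-91$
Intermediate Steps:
$D = -24$ ($D = - 2 \cdot 4 \cdot 1 \cdot 3 = - 2 \cdot 4 \cdot 3 = \left(-2\right) 12 = -24$)
$5 + \left(-2\right)^{2} D = 5 + \left(-2\right)^{2} \left(-24\right) = 5 + 4 \left(-24\right) = 5 - 96 = -91$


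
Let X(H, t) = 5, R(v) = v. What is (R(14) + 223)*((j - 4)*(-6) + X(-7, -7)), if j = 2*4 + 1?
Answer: -5925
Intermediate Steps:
j = 9 (j = 8 + 1 = 9)
(R(14) + 223)*((j - 4)*(-6) + X(-7, -7)) = (14 + 223)*((9 - 4)*(-6) + 5) = 237*(5*(-6) + 5) = 237*(-30 + 5) = 237*(-25) = -5925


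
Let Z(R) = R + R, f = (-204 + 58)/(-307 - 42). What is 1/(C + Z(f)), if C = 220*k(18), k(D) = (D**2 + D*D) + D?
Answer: 349/51135772 ≈ 6.8250e-6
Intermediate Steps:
f = 146/349 (f = -146/(-349) = -146*(-1/349) = 146/349 ≈ 0.41834)
k(D) = D + 2*D**2 (k(D) = (D**2 + D**2) + D = 2*D**2 + D = D + 2*D**2)
Z(R) = 2*R
C = 146520 (C = 220*(18*(1 + 2*18)) = 220*(18*(1 + 36)) = 220*(18*37) = 220*666 = 146520)
1/(C + Z(f)) = 1/(146520 + 2*(146/349)) = 1/(146520 + 292/349) = 1/(51135772/349) = 349/51135772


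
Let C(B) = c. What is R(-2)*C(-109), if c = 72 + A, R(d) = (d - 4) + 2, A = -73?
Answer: 4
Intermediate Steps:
R(d) = -2 + d (R(d) = (-4 + d) + 2 = -2 + d)
c = -1 (c = 72 - 73 = -1)
C(B) = -1
R(-2)*C(-109) = (-2 - 2)*(-1) = -4*(-1) = 4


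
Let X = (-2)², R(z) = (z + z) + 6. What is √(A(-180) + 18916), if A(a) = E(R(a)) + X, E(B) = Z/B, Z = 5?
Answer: 5*√94839078/354 ≈ 137.55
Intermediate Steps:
R(z) = 6 + 2*z (R(z) = 2*z + 6 = 6 + 2*z)
X = 4
E(B) = 5/B
A(a) = 4 + 5/(6 + 2*a) (A(a) = 5/(6 + 2*a) + 4 = 4 + 5/(6 + 2*a))
√(A(-180) + 18916) = √((29 + 8*(-180))/(2*(3 - 180)) + 18916) = √((½)*(29 - 1440)/(-177) + 18916) = √((½)*(-1/177)*(-1411) + 18916) = √(1411/354 + 18916) = √(6697675/354) = 5*√94839078/354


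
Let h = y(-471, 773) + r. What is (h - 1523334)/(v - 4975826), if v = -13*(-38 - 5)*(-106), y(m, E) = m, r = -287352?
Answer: 603719/1678360 ≈ 0.35971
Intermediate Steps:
v = -59254 (v = -(-559)*(-106) = -13*4558 = -59254)
h = -287823 (h = -471 - 287352 = -287823)
(h - 1523334)/(v - 4975826) = (-287823 - 1523334)/(-59254 - 4975826) = -1811157/(-5035080) = -1811157*(-1/5035080) = 603719/1678360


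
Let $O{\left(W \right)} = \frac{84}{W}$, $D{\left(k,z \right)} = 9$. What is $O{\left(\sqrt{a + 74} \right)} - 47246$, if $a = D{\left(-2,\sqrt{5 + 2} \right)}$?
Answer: $-47246 + \frac{84 \sqrt{83}}{83} \approx -47237.0$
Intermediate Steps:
$a = 9$
$O{\left(\sqrt{a + 74} \right)} - 47246 = \frac{84}{\sqrt{9 + 74}} - 47246 = \frac{84}{\sqrt{83}} - 47246 = 84 \frac{\sqrt{83}}{83} - 47246 = \frac{84 \sqrt{83}}{83} - 47246 = -47246 + \frac{84 \sqrt{83}}{83}$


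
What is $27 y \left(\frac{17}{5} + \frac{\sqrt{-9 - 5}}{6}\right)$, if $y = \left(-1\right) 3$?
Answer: $- \frac{1377}{5} - \frac{27 i \sqrt{14}}{2} \approx -275.4 - 50.512 i$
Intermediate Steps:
$y = -3$
$27 y \left(\frac{17}{5} + \frac{\sqrt{-9 - 5}}{6}\right) = 27 \left(-3\right) \left(\frac{17}{5} + \frac{\sqrt{-9 - 5}}{6}\right) = - 81 \left(17 \cdot \frac{1}{5} + \sqrt{-14} \cdot \frac{1}{6}\right) = - 81 \left(\frac{17}{5} + i \sqrt{14} \cdot \frac{1}{6}\right) = - 81 \left(\frac{17}{5} + \frac{i \sqrt{14}}{6}\right) = - \frac{1377}{5} - \frac{27 i \sqrt{14}}{2}$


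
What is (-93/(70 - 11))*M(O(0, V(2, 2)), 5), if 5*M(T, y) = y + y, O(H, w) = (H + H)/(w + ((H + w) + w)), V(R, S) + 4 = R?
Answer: -186/59 ≈ -3.1525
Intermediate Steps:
V(R, S) = -4 + R
O(H, w) = 2*H/(H + 3*w) (O(H, w) = (2*H)/(w + (H + 2*w)) = (2*H)/(H + 3*w) = 2*H/(H + 3*w))
M(T, y) = 2*y/5 (M(T, y) = (y + y)/5 = (2*y)/5 = 2*y/5)
(-93/(70 - 11))*M(O(0, V(2, 2)), 5) = (-93/(70 - 11))*((⅖)*5) = -93/59*2 = -186/59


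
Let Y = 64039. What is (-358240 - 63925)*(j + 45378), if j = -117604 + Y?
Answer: 3456264855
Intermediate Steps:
j = -53565 (j = -117604 + 64039 = -53565)
(-358240 - 63925)*(j + 45378) = (-358240 - 63925)*(-53565 + 45378) = -422165*(-8187) = 3456264855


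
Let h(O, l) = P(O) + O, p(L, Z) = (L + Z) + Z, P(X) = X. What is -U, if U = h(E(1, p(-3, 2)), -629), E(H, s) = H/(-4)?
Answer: ½ ≈ 0.50000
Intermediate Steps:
p(L, Z) = L + 2*Z
E(H, s) = -H/4 (E(H, s) = H*(-¼) = -H/4)
h(O, l) = 2*O (h(O, l) = O + O = 2*O)
U = -½ (U = 2*(-¼*1) = 2*(-¼) = -½ ≈ -0.50000)
-U = -1*(-½) = ½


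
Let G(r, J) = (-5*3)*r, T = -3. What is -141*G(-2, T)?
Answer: -4230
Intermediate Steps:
G(r, J) = -15*r
-141*G(-2, T) = -(-2115)*(-2) = -141*30 = -4230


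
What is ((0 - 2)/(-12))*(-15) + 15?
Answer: 25/2 ≈ 12.500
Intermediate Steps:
((0 - 2)/(-12))*(-15) + 15 = -2*(-1/12)*(-15) + 15 = (1/6)*(-15) + 15 = -5/2 + 15 = 25/2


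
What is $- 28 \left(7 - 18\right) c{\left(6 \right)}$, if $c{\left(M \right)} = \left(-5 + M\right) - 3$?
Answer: $-616$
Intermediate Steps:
$c{\left(M \right)} = -8 + M$
$- 28 \left(7 - 18\right) c{\left(6 \right)} = - 28 \left(7 - 18\right) \left(-8 + 6\right) = \left(-28\right) \left(-11\right) \left(-2\right) = 308 \left(-2\right) = -616$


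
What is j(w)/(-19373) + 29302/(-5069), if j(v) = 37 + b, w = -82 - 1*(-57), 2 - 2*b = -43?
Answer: -1135938503/196403474 ≈ -5.7837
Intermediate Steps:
b = 45/2 (b = 1 - ½*(-43) = 1 + 43/2 = 45/2 ≈ 22.500)
w = -25 (w = -82 + 57 = -25)
j(v) = 119/2 (j(v) = 37 + 45/2 = 119/2)
j(w)/(-19373) + 29302/(-5069) = (119/2)/(-19373) + 29302/(-5069) = (119/2)*(-1/19373) + 29302*(-1/5069) = -119/38746 - 29302/5069 = -1135938503/196403474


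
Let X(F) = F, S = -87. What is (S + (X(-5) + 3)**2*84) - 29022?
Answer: -28773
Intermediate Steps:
(S + (X(-5) + 3)**2*84) - 29022 = (-87 + (-5 + 3)**2*84) - 29022 = (-87 + (-2)**2*84) - 29022 = (-87 + 4*84) - 29022 = (-87 + 336) - 29022 = 249 - 29022 = -28773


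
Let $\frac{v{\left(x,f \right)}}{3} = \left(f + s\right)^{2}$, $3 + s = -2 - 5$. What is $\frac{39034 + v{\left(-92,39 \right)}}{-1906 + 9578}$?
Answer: $\frac{41557}{7672} \approx 5.4167$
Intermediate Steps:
$s = -10$ ($s = -3 - 7 = -10$)
$v{\left(x,f \right)} = 3 \left(-10 + f\right)^{2}$ ($v{\left(x,f \right)} = 3 \left(f - 10\right)^{2} = 3 \left(-10 + f\right)^{2}$)
$\frac{39034 + v{\left(-92,39 \right)}}{-1906 + 9578} = \frac{39034 + 3 \left(-10 + 39\right)^{2}}{-1906 + 9578} = \frac{39034 + 3 \cdot 29^{2}}{7672} = \left(39034 + 3 \cdot 841\right) \frac{1}{7672} = \left(39034 + 2523\right) \frac{1}{7672} = 41557 \cdot \frac{1}{7672} = \frac{41557}{7672}$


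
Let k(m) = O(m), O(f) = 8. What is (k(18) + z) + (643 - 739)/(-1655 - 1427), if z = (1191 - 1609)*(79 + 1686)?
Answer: -1136891194/1541 ≈ -7.3776e+5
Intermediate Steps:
k(m) = 8
z = -737770 (z = -418*1765 = -737770)
(k(18) + z) + (643 - 739)/(-1655 - 1427) = (8 - 737770) + (643 - 739)/(-1655 - 1427) = -737762 - 96/(-3082) = -737762 - 96*(-1/3082) = -737762 + 48/1541 = -1136891194/1541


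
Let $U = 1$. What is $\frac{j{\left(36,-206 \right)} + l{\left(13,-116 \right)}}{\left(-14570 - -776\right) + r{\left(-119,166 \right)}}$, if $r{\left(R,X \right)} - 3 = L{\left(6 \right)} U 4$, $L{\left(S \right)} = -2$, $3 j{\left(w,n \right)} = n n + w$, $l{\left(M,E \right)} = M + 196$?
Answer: $- \frac{43099}{41397} \approx -1.0411$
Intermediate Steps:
$l{\left(M,E \right)} = 196 + M$
$j{\left(w,n \right)} = \frac{w}{3} + \frac{n^{2}}{3}$ ($j{\left(w,n \right)} = \frac{n n + w}{3} = \frac{n^{2} + w}{3} = \frac{w + n^{2}}{3} = \frac{w}{3} + \frac{n^{2}}{3}$)
$r{\left(R,X \right)} = -5$ ($r{\left(R,X \right)} = 3 + \left(-2\right) 1 \cdot 4 = 3 - 8 = -5$)
$\frac{j{\left(36,-206 \right)} + l{\left(13,-116 \right)}}{\left(-14570 - -776\right) + r{\left(-119,166 \right)}} = \frac{\left(\frac{1}{3} \cdot 36 + \frac{\left(-206\right)^{2}}{3}\right) + \left(196 + 13\right)}{\left(-14570 - -776\right) - 5} = \frac{\left(12 + \frac{1}{3} \cdot 42436\right) + 209}{\left(-14570 + 776\right) - 5} = \frac{\left(12 + \frac{42436}{3}\right) + 209}{-13794 - 5} = \frac{\frac{42472}{3} + 209}{-13799} = \frac{43099}{3} \left(- \frac{1}{13799}\right) = - \frac{43099}{41397}$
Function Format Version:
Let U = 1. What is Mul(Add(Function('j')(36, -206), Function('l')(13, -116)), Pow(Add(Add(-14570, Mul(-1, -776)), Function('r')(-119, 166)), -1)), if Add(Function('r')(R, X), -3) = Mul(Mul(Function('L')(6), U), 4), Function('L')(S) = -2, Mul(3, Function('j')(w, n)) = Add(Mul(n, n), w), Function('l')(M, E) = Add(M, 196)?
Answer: Rational(-43099, 41397) ≈ -1.0411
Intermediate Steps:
Function('l')(M, E) = Add(196, M)
Function('j')(w, n) = Add(Mul(Rational(1, 3), w), Mul(Rational(1, 3), Pow(n, 2))) (Function('j')(w, n) = Mul(Rational(1, 3), Add(Mul(n, n), w)) = Mul(Rational(1, 3), Add(Pow(n, 2), w)) = Mul(Rational(1, 3), Add(w, Pow(n, 2))) = Add(Mul(Rational(1, 3), w), Mul(Rational(1, 3), Pow(n, 2))))
Function('r')(R, X) = -5 (Function('r')(R, X) = Add(3, Mul(Mul(-2, 1), 4)) = Add(3, Mul(-2, 4)) = Add(3, -8) = -5)
Mul(Add(Function('j')(36, -206), Function('l')(13, -116)), Pow(Add(Add(-14570, Mul(-1, -776)), Function('r')(-119, 166)), -1)) = Mul(Add(Add(Mul(Rational(1, 3), 36), Mul(Rational(1, 3), Pow(-206, 2))), Add(196, 13)), Pow(Add(Add(-14570, Mul(-1, -776)), -5), -1)) = Mul(Add(Add(12, Mul(Rational(1, 3), 42436)), 209), Pow(Add(Add(-14570, 776), -5), -1)) = Mul(Add(Add(12, Rational(42436, 3)), 209), Pow(Add(-13794, -5), -1)) = Mul(Add(Rational(42472, 3), 209), Pow(-13799, -1)) = Mul(Rational(43099, 3), Rational(-1, 13799)) = Rational(-43099, 41397)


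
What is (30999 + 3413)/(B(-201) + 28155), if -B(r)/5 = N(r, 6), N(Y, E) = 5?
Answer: 17206/14065 ≈ 1.2233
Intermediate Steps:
B(r) = -25 (B(r) = -5*5 = -25)
(30999 + 3413)/(B(-201) + 28155) = (30999 + 3413)/(-25 + 28155) = 34412/28130 = 34412*(1/28130) = 17206/14065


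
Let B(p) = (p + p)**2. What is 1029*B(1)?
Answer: 4116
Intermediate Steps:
B(p) = 4*p**2 (B(p) = (2*p)**2 = 4*p**2)
1029*B(1) = 1029*(4*1**2) = 1029*(4*1) = 1029*4 = 4116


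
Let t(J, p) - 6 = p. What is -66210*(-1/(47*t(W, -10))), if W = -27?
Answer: -33105/94 ≈ -352.18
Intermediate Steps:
t(J, p) = 6 + p
-66210*(-1/(47*t(W, -10))) = -66210*(-1/(47*(6 - 10))) = -66210/((-4*(-47))) = -66210/188 = -66210*1/188 = -33105/94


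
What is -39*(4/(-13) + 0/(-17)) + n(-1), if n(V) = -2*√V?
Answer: 12 - 2*I ≈ 12.0 - 2.0*I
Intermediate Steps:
-39*(4/(-13) + 0/(-17)) + n(-1) = -39*(4/(-13) + 0/(-17)) - 2*I = -39*(4*(-1/13) + 0*(-1/17)) - 2*I = -39*(-4/13 + 0) - 2*I = -39*(-4/13) - 2*I = 12 - 2*I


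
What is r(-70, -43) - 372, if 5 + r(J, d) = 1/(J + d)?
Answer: -42602/113 ≈ -377.01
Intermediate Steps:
r(J, d) = -5 + 1/(J + d)
r(-70, -43) - 372 = (1 - 5*(-70) - 5*(-43))/(-70 - 43) - 372 = (1 + 350 + 215)/(-113) - 372 = -1/113*566 - 372 = -566/113 - 372 = -42602/113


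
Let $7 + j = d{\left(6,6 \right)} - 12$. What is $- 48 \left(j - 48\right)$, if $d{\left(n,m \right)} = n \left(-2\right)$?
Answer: $3792$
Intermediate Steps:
$d{\left(n,m \right)} = - 2 n$
$j = -31$ ($j = -7 - 24 = -31$)
$- 48 \left(j - 48\right) = - 48 \left(-31 - 48\right) = \left(-48\right) \left(-79\right) = 3792$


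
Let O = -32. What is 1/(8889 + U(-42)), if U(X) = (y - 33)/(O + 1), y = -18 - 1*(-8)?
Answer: 31/275602 ≈ 0.00011248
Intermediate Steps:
y = -10 (y = -18 + 8 = -10)
U(X) = 43/31 (U(X) = (-10 - 33)/(-32 + 1) = -43/(-31) = -43*(-1/31) = 43/31)
1/(8889 + U(-42)) = 1/(8889 + 43/31) = 1/(275602/31) = 31/275602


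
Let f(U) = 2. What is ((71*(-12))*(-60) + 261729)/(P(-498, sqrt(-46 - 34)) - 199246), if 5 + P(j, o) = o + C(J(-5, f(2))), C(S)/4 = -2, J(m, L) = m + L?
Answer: -2308814033/1470524043 - 46348*I*sqrt(5)/1470524043 ≈ -1.5701 - 7.0476e-5*I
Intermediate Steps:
J(m, L) = L + m
C(S) = -8 (C(S) = 4*(-2) = -8)
P(j, o) = -13 + o (P(j, o) = -5 + (o - 8) = -5 + (-8 + o) = -13 + o)
((71*(-12))*(-60) + 261729)/(P(-498, sqrt(-46 - 34)) - 199246) = ((71*(-12))*(-60) + 261729)/((-13 + sqrt(-46 - 34)) - 199246) = (-852*(-60) + 261729)/((-13 + sqrt(-80)) - 199246) = (51120 + 261729)/((-13 + 4*I*sqrt(5)) - 199246) = 312849/(-199259 + 4*I*sqrt(5))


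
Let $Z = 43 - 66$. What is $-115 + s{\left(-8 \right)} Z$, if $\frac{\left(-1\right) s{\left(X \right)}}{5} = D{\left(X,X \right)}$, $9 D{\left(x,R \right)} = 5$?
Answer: $- \frac{460}{9} \approx -51.111$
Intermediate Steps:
$D{\left(x,R \right)} = \frac{5}{9}$ ($D{\left(x,R \right)} = \frac{1}{9} \cdot 5 = \frac{5}{9}$)
$Z = -23$
$s{\left(X \right)} = - \frac{25}{9}$ ($s{\left(X \right)} = \left(-5\right) \frac{5}{9} = - \frac{25}{9}$)
$-115 + s{\left(-8 \right)} Z = -115 - - \frac{575}{9} = -115 + \frac{575}{9} = - \frac{460}{9}$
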